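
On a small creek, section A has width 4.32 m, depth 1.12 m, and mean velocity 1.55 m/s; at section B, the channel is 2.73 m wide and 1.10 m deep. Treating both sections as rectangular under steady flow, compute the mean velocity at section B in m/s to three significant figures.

Q = A₁V₁ = (4.32×1.12) × 1.55 = 7.500 m³/s
A₂ = 2.73 × 1.10 = 3.003 m²
V₂ = Q/A₂ = 7.500/3.003 = 2.497 m/s

2.50 m/s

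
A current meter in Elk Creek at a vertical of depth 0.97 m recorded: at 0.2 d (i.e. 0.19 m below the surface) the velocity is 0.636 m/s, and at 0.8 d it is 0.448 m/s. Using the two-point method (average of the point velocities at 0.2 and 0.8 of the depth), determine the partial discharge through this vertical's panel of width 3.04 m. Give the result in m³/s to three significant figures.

1.60 m³/s

v̄ = (0.636 + 0.448) / 2 = 0.5420 m/s
q = v̄ × d × w = 0.5420 × 0.97 × 3.04 = 1.598 m³/s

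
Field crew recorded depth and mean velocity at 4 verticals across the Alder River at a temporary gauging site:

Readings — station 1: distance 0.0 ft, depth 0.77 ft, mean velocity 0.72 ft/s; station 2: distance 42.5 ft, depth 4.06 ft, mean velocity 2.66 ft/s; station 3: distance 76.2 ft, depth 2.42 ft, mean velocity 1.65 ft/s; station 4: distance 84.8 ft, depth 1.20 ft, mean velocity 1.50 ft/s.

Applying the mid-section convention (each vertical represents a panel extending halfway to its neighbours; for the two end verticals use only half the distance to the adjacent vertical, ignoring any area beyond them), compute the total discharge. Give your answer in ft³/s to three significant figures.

515 ft³/s

w_1 = (42.5 − 0.0)/2 = 21.25 ft; q_1 = 0.72 × 0.77 × 21.25 = 11.78 ft³/s
w_2 = (76.2 − 0.0)/2 = 38.1 ft; q_2 = 2.66 × 4.06 × 38.1 = 411.5 ft³/s
w_3 = (84.8 − 42.5)/2 = 21.15 ft; q_3 = 1.65 × 2.42 × 21.15 = 84.45 ft³/s
w_4 = (84.8 − 76.2)/2 = 4.3 ft; q_4 = 1.50 × 1.20 × 4.3 = 7.740 ft³/s
Q = Σ qᵢ = 515.4 ft³/s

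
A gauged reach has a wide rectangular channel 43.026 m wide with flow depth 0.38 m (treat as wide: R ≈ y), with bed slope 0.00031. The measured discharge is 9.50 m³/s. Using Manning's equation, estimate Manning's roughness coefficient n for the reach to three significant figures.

A = b·y = 43.026 × 0.38 = 16.35 m²
Wide channel: R ≈ y = 0.38 m
n = (1/Q)·A·R^(2/3)·S^(1/2) = (1/9.50) × 16.35 × 0.5246 × 0.01761 = 0.01590

0.0159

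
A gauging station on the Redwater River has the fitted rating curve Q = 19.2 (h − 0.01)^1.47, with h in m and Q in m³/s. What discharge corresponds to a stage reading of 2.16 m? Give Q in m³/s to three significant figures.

59.2 m³/s

Q = 19.2 × (2.16 − 0.01)^1.47 = 19.2 × 2.15^1.47 = 59.15 m³/s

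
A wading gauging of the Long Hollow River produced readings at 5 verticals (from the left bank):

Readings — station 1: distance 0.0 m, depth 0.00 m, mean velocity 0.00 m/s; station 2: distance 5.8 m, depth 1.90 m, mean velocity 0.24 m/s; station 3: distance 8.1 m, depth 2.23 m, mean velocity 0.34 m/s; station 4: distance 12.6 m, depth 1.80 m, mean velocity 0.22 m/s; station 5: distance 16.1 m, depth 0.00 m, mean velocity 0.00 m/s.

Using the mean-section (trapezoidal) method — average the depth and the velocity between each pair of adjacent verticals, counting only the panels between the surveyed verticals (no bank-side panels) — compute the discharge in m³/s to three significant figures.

Panel 1-2: Δb = 5.8 m, d̄ = (0.00+1.90)/2 = 0.95, v̄ = (0.00+0.24)/2 = 0.12 → q = 5.8×0.95×0.12 = 0.6612 m³/s
Panel 2-3: Δb = 2.3 m, d̄ = (1.90+2.23)/2 = 2.065, v̄ = (0.24+0.34)/2 = 0.29 → q = 2.3×2.065×0.29 = 1.377 m³/s
Panel 3-4: Δb = 4.5 m, d̄ = (2.23+1.80)/2 = 2.015, v̄ = (0.34+0.22)/2 = 0.28 → q = 4.5×2.015×0.28 = 2.539 m³/s
Panel 4-5: Δb = 3.5 m, d̄ = (1.80+0.00)/2 = 0.9, v̄ = (0.22+0.00)/2 = 0.11 → q = 3.5×0.9×0.11 = 0.3465 m³/s
Q = Σ q = 4.924 m³/s

4.92 m³/s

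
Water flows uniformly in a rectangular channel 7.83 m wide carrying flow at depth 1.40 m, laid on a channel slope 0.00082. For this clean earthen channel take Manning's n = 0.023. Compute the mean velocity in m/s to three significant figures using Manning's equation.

1.27 m/s

A = b·y = 7.83 × 1.40 = 10.96 m²
P = b + 2y = 7.83 + 2×1.40 = 10.63 m
R = A/P = 10.96/10.63 = 1.031 m
Q = (1/n)·A·R^(2/3)·S^(1/2) = (1/0.023) × 10.96 × 1.031^(2/3) × 0.00082^(1/2) = 13.93 m³/s
V = Q/A = 13.93/10.96 = 1.271 m/s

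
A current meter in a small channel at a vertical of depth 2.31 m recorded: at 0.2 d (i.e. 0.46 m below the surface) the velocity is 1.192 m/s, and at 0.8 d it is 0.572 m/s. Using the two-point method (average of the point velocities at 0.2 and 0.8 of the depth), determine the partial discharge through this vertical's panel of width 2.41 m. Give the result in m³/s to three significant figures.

4.91 m³/s

v̄ = (1.192 + 0.572) / 2 = 0.8820 m/s
q = v̄ × d × w = 0.8820 × 2.31 × 2.41 = 4.910 m³/s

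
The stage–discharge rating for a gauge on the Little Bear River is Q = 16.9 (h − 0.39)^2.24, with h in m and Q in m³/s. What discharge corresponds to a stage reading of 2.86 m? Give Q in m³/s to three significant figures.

128 m³/s

Q = 16.9 × (2.86 − 0.39)^2.24 = 16.9 × 2.47^2.24 = 128.1 m³/s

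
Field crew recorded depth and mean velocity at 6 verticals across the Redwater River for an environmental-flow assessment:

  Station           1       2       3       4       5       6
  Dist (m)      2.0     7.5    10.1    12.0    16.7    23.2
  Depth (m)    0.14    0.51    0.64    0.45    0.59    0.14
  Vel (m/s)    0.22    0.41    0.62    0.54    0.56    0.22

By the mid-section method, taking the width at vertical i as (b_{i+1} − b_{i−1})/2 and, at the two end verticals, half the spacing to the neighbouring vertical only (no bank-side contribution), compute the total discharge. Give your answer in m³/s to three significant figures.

w_1 = (7.5 − 2.0)/2 = 2.75 m; q_1 = 0.22 × 0.14 × 2.75 = 0.08470 m³/s
w_2 = (10.1 − 2.0)/2 = 4.05 m; q_2 = 0.41 × 0.51 × 4.05 = 0.8469 m³/s
w_3 = (12.0 − 7.5)/2 = 2.25 m; q_3 = 0.62 × 0.64 × 2.25 = 0.8928 m³/s
w_4 = (16.7 − 10.1)/2 = 3.3 m; q_4 = 0.54 × 0.45 × 3.3 = 0.8019 m³/s
w_5 = (23.2 − 12.0)/2 = 5.6 m; q_5 = 0.56 × 0.59 × 5.6 = 1.850 m³/s
w_6 = (23.2 − 16.7)/2 = 3.25 m; q_6 = 0.22 × 0.14 × 3.25 = 0.1001 m³/s
Q = Σ qᵢ = 4.577 m³/s

4.58 m³/s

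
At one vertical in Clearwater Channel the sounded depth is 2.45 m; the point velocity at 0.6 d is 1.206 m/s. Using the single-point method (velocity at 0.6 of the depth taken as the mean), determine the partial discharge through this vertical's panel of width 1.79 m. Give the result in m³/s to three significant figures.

5.29 m³/s

v̄ = v₀.₆ = 1.206 m/s
q = v̄ × d × w = 1.206 × 2.45 × 1.79 = 5.289 m³/s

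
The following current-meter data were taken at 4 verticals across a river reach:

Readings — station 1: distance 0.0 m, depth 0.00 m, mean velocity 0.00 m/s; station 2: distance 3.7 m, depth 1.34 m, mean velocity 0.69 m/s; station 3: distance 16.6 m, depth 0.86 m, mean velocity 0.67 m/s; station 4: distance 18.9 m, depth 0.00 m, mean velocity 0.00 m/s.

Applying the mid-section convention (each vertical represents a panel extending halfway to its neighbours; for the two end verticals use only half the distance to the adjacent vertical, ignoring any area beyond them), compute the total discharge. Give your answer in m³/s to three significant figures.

12.1 m³/s

w_2 = (16.6 − 0.0)/2 = 8.3 m; q_2 = 0.69 × 1.34 × 8.3 = 7.674 m³/s
w_3 = (18.9 − 3.7)/2 = 7.6 m; q_3 = 0.67 × 0.86 × 7.6 = 4.379 m³/s
Stations 1, 4 contribute zero (depth or velocity is 0).
Q = Σ qᵢ = 12.05 m³/s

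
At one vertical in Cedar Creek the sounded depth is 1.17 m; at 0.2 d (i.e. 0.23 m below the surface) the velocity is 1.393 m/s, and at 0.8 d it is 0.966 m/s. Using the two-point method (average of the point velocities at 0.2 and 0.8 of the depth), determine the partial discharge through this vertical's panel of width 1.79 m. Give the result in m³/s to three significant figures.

2.47 m³/s

v̄ = (1.393 + 0.966) / 2 = 1.180 m/s
q = v̄ × d × w = 1.180 × 1.17 × 1.79 = 2.470 m³/s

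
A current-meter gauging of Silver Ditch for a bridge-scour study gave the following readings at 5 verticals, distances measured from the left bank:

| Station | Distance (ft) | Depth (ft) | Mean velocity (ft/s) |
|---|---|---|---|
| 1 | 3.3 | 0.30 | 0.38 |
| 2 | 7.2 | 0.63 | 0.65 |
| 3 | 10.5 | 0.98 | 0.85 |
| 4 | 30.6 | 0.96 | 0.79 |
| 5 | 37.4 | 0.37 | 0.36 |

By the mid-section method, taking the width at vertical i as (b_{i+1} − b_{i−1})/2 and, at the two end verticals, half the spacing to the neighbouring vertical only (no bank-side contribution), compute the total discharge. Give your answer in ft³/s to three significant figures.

w_1 = (7.2 − 3.3)/2 = 1.95 ft; q_1 = 0.38 × 0.30 × 1.95 = 0.2223 ft³/s
w_2 = (10.5 − 3.3)/2 = 3.6 ft; q_2 = 0.65 × 0.63 × 3.6 = 1.474 ft³/s
w_3 = (30.6 − 7.2)/2 = 11.7 ft; q_3 = 0.85 × 0.98 × 11.7 = 9.746 ft³/s
w_4 = (37.4 − 10.5)/2 = 13.45 ft; q_4 = 0.79 × 0.96 × 13.45 = 10.20 ft³/s
w_5 = (37.4 − 30.6)/2 = 3.4 ft; q_5 = 0.36 × 0.37 × 3.4 = 0.4529 ft³/s
Q = Σ qᵢ = 22.10 ft³/s

22.1 ft³/s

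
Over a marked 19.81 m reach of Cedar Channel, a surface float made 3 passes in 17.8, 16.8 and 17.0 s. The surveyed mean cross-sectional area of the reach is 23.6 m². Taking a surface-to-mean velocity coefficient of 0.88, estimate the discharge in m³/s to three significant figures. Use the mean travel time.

t̄ = (17.8 + 16.8 + 17.0) / 3 = 17.2 s
v_surface = L / t̄ = 19.81 / 17.2 = 1.152 m/s
v_mean = 0.88 × 1.152 = 1.014 m/s
Q = A × v_mean = 23.6 × 1.014 = 23.92 m³/s

23.9 m³/s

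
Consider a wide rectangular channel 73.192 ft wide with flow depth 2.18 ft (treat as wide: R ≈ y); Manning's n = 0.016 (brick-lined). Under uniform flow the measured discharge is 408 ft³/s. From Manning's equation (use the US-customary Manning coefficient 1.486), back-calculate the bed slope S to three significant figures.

0.000268

A = b·y = 73.192 × 2.18 = 159.6 ft²
Wide channel: R ≈ y = 2.18 ft
S = (Q·n / (1.486·A·R^(2/3)))² = (408×0.016 / (1.486×159.6×1.681))² = 0.0002682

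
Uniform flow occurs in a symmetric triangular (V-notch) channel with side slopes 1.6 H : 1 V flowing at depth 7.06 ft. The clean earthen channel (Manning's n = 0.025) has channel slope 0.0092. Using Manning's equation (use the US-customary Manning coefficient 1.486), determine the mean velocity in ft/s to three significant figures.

11.8 ft/s

A = z·y² = 1.6×7.06² = 79.75 ft²
P = 2y√(1+z²) = 2×7.06×√(1+1.6²) = 26.64 ft
R = A/P = 79.75/26.64 = 2.993 ft
Q = (1.486/n)·A·R^(2/3)·S^(1/2) = (1.486/0.025) × 79.75 × 2.993^(2/3) × 0.0092^(1/2) = 944.4 ft³/s
V = Q/A = 944.4/79.75 = 11.84 ft/s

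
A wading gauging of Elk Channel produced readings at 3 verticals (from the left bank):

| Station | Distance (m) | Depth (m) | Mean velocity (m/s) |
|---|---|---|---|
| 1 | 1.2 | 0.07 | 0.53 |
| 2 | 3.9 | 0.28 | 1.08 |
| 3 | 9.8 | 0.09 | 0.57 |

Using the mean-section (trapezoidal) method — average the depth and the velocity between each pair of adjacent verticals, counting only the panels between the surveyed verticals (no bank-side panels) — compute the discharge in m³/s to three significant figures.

1.28 m³/s

Panel 1-2: Δb = 2.7 m, d̄ = (0.07+0.28)/2 = 0.175, v̄ = (0.53+1.08)/2 = 0.805 → q = 2.7×0.175×0.805 = 0.3804 m³/s
Panel 2-3: Δb = 5.9 m, d̄ = (0.28+0.09)/2 = 0.185, v̄ = (1.08+0.57)/2 = 0.825 → q = 5.9×0.185×0.825 = 0.9005 m³/s
Q = Σ q = 1.281 m³/s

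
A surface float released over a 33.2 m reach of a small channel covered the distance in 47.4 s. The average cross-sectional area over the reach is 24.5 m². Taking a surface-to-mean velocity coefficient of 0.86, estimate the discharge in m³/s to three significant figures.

v_surface = L / t̄ = 33.2 / 47.4 = 0.7004 m/s
v_mean = 0.86 × 0.7004 = 0.6024 m/s
Q = A × v_mean = 24.5 × 0.6024 = 14.76 m³/s

14.8 m³/s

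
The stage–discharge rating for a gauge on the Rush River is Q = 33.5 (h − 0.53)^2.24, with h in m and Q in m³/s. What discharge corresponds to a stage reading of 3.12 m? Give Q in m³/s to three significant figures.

282 m³/s

Q = 33.5 × (3.12 − 0.53)^2.24 = 33.5 × 2.59^2.24 = 282.4 m³/s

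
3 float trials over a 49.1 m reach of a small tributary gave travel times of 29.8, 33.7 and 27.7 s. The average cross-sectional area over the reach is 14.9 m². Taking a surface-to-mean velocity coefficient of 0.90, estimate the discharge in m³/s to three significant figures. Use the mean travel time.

21.7 m³/s

t̄ = (29.8 + 33.7 + 27.7) / 3 = 30.4 s
v_surface = L / t̄ = 49.1 / 30.4 = 1.615 m/s
v_mean = 0.90 × 1.615 = 1.454 m/s
Q = A × v_mean = 14.9 × 1.454 = 21.66 m³/s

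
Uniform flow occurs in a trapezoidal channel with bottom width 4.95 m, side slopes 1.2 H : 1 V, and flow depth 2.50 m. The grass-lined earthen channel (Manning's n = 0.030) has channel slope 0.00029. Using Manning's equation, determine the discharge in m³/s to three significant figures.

15.2 m³/s

A = (b + z·y)·y = (4.95 + 1.2×2.50)×2.50 = 19.88 m²
P = b + 2y√(1+z²) = 4.95 + 2×2.50×√(1+1.2²) = 12.76 m
R = A/P = 19.88/12.76 = 1.558 m
Q = (1/n)·A·R^(2/3)·S^(1/2) = (1/0.030) × 19.88 × 1.558^(2/3) × 0.00029^(1/2) = 15.16 m³/s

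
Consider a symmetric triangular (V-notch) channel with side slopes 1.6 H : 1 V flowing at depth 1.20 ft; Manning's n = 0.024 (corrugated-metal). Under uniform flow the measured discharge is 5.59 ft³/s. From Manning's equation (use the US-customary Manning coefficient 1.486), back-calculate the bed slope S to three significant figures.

0.00378

A = z·y² = 1.6×1.20² = 2.304 ft²
P = 2y√(1+z²) = 2×1.20×√(1+1.6²) = 4.528 ft
R = A/P = 2.304/4.528 = 0.5088 ft
S = (Q·n / (1.486·A·R^(2/3)))² = (5.59×0.024 / (1.486×2.304×0.6373))² = 0.003780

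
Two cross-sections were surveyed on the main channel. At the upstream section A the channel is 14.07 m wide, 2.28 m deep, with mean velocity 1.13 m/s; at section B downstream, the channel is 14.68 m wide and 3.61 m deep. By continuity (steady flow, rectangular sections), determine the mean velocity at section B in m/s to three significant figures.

Q = A₁V₁ = (14.07×2.28) × 1.13 = 36.25 m³/s
A₂ = 14.68 × 3.61 = 52.99 m²
V₂ = Q/A₂ = 36.25/52.99 = 0.6840 m/s

0.684 m/s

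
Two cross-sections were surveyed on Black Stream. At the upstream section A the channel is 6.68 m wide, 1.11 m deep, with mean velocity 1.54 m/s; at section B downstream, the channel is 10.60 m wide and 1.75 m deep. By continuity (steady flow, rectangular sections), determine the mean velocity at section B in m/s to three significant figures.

0.616 m/s

Q = A₁V₁ = (6.68×1.11) × 1.54 = 11.42 m³/s
A₂ = 10.60 × 1.75 = 18.55 m²
V₂ = Q/A₂ = 11.42/18.55 = 0.6156 m/s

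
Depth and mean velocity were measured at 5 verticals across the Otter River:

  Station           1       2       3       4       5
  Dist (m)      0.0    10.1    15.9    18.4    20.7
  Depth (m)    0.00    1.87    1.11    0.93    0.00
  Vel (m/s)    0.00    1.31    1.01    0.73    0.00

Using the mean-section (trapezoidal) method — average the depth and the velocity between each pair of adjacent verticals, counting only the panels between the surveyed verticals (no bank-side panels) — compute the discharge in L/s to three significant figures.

18800 L/s

Panel 1-2: Δb = 10.1 m, d̄ = (0.00+1.87)/2 = 0.935, v̄ = (0.00+1.31)/2 = 0.655 → q = 10.1×0.935×0.655 = 6.185 m³/s
Panel 2-3: Δb = 5.8 m, d̄ = (1.87+1.11)/2 = 1.49, v̄ = (1.31+1.01)/2 = 1.16 → q = 5.8×1.49×1.16 = 10.02 m³/s
Panel 3-4: Δb = 2.5 m, d̄ = (1.11+0.93)/2 = 1.02, v̄ = (1.01+0.73)/2 = 0.87 → q = 2.5×1.02×0.87 = 2.219 m³/s
Panel 4-5: Δb = 2.3 m, d̄ = (0.93+0.00)/2 = 0.465, v̄ = (0.73+0.00)/2 = 0.365 → q = 2.3×0.465×0.365 = 0.3904 m³/s
Q = Σ q = 18.82 m³/s
= 18.82 × 1000 = 18820 L/s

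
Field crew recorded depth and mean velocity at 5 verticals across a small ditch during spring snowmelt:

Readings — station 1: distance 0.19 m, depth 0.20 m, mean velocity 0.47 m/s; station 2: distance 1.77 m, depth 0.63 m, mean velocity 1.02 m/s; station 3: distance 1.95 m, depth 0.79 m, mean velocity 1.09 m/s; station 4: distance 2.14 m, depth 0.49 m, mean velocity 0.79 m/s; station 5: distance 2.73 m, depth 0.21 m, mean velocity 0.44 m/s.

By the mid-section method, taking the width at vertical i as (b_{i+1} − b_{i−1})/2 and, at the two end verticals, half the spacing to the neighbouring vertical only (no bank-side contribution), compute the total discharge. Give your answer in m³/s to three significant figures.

0.977 m³/s

w_1 = (1.77 − 0.19)/2 = 0.79 m; q_1 = 0.47 × 0.20 × 0.79 = 0.07426 m³/s
w_2 = (1.95 − 0.19)/2 = 0.88 m; q_2 = 1.02 × 0.63 × 0.88 = 0.5655 m³/s
w_3 = (2.14 − 1.77)/2 = 0.185 m; q_3 = 1.09 × 0.79 × 0.185 = 0.1593 m³/s
w_4 = (2.73 − 1.95)/2 = 0.39 m; q_4 = 0.79 × 0.49 × 0.39 = 0.1510 m³/s
w_5 = (2.73 − 2.14)/2 = 0.295 m; q_5 = 0.44 × 0.21 × 0.295 = 0.02726 m³/s
Q = Σ qᵢ = 0.9773 m³/s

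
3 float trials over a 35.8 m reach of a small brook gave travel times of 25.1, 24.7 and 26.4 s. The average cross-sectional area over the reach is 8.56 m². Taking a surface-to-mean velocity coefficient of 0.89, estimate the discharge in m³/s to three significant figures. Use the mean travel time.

10.7 m³/s

t̄ = (25.1 + 24.7 + 26.4) / 3 = 25.4 s
v_surface = L / t̄ = 35.8 / 25.4 = 1.409 m/s
v_mean = 0.89 × 1.409 = 1.254 m/s
Q = A × v_mean = 8.56 × 1.254 = 10.74 m³/s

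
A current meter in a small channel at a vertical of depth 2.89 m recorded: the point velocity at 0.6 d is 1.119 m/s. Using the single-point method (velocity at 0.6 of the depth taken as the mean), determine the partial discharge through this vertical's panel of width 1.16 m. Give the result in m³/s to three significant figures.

v̄ = v₀.₆ = 1.119 m/s
q = v̄ × d × w = 1.119 × 2.89 × 1.16 = 3.751 m³/s

3.75 m³/s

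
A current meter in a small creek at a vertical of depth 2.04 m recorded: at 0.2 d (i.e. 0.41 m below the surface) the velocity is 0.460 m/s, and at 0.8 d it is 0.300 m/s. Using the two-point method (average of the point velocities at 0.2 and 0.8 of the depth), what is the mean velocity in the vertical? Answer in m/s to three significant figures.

0.380 m/s

v̄ = (0.460 + 0.300) / 2 = 0.3800 m/s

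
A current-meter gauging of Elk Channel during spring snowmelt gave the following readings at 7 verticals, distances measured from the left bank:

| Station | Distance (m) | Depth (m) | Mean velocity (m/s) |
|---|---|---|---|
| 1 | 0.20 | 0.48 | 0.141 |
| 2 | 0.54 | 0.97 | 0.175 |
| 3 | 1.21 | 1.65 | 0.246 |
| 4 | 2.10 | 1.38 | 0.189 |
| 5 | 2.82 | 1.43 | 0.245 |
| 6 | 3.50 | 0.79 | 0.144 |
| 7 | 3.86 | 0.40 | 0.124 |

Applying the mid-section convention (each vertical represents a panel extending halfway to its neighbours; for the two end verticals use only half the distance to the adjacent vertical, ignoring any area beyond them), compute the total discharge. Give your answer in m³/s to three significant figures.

0.937 m³/s

w_1 = (0.54 − 0.20)/2 = 0.17 m; q_1 = 0.141 × 0.48 × 0.17 = 0.01151 m³/s
w_2 = (1.21 − 0.20)/2 = 0.505 m; q_2 = 0.175 × 0.97 × 0.505 = 0.08572 m³/s
w_3 = (2.10 − 0.54)/2 = 0.78 m; q_3 = 0.246 × 1.65 × 0.78 = 0.3166 m³/s
w_4 = (2.82 − 1.21)/2 = 0.805 m; q_4 = 0.189 × 1.38 × 0.805 = 0.2100 m³/s
w_5 = (3.50 − 2.10)/2 = 0.7 m; q_5 = 0.245 × 1.43 × 0.7 = 0.2452 m³/s
w_6 = (3.86 − 2.82)/2 = 0.52 m; q_6 = 0.144 × 0.79 × 0.52 = 0.05916 m³/s
w_7 = (3.86 − 3.50)/2 = 0.18 m; q_7 = 0.124 × 0.40 × 0.18 = 0.008928 m³/s
Q = Σ qᵢ = 0.9371 m³/s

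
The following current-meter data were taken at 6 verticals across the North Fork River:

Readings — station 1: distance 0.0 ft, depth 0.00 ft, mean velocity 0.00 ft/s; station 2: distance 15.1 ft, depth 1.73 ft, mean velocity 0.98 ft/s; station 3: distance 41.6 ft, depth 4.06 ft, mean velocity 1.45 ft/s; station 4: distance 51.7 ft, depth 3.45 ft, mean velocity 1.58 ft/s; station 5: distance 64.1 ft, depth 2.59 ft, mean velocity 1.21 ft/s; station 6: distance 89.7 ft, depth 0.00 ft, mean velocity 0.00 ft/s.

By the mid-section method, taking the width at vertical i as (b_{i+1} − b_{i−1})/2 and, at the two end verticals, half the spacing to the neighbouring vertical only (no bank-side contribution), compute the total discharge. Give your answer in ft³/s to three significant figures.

264 ft³/s

w_2 = (41.6 − 0.0)/2 = 20.8 ft; q_2 = 0.98 × 1.73 × 20.8 = 35.26 ft³/s
w_3 = (51.7 − 15.1)/2 = 18.3 ft; q_3 = 1.45 × 4.06 × 18.3 = 107.7 ft³/s
w_4 = (64.1 − 41.6)/2 = 11.25 ft; q_4 = 1.58 × 3.45 × 11.25 = 61.32 ft³/s
w_5 = (89.7 − 51.7)/2 = 19 ft; q_5 = 1.21 × 2.59 × 19 = 59.54 ft³/s
Stations 1, 6 contribute zero (depth or velocity is 0).
Q = Σ qᵢ = 263.9 ft³/s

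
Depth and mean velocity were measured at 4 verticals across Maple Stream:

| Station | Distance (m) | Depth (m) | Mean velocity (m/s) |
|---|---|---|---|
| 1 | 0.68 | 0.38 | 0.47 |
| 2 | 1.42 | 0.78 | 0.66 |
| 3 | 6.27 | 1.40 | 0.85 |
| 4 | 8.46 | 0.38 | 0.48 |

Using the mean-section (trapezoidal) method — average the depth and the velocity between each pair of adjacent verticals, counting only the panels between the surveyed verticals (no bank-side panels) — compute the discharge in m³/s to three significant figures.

Panel 1-2: Δb = 0.74 m, d̄ = (0.38+0.78)/2 = 0.58, v̄ = (0.47+0.66)/2 = 0.565 → q = 0.74×0.58×0.565 = 0.2425 m³/s
Panel 2-3: Δb = 4.85 m, d̄ = (0.78+1.40)/2 = 1.09, v̄ = (0.66+0.85)/2 = 0.755 → q = 4.85×1.09×0.755 = 3.991 m³/s
Panel 3-4: Δb = 2.19 m, d̄ = (1.40+0.38)/2 = 0.89, v̄ = (0.85+0.48)/2 = 0.665 → q = 2.19×0.89×0.665 = 1.296 m³/s
Q = Σ q = 5.530 m³/s

5.53 m³/s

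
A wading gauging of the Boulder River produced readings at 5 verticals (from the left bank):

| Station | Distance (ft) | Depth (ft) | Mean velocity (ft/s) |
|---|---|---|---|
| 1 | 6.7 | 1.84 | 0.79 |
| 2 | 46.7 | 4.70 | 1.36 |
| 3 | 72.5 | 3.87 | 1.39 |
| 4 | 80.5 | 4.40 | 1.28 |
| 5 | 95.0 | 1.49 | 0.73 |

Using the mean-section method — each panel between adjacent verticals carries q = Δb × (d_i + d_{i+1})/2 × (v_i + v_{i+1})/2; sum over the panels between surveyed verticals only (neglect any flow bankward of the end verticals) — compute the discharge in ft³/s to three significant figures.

Panel 1-2: Δb = 40 ft, d̄ = (1.84+4.70)/2 = 3.27, v̄ = (0.79+1.36)/2 = 1.075 → q = 40×3.27×1.075 = 140.6 ft³/s
Panel 2-3: Δb = 25.8 ft, d̄ = (4.70+3.87)/2 = 4.285, v̄ = (1.36+1.39)/2 = 1.375 → q = 25.8×4.285×1.375 = 152.0 ft³/s
Panel 3-4: Δb = 8 ft, d̄ = (3.87+4.40)/2 = 4.135, v̄ = (1.39+1.28)/2 = 1.335 → q = 8×4.135×1.335 = 44.16 ft³/s
Panel 4-5: Δb = 14.5 ft, d̄ = (4.40+1.49)/2 = 2.945, v̄ = (1.28+0.73)/2 = 1.005 → q = 14.5×2.945×1.005 = 42.92 ft³/s
Q = Σ q = 379.7 ft³/s

380 ft³/s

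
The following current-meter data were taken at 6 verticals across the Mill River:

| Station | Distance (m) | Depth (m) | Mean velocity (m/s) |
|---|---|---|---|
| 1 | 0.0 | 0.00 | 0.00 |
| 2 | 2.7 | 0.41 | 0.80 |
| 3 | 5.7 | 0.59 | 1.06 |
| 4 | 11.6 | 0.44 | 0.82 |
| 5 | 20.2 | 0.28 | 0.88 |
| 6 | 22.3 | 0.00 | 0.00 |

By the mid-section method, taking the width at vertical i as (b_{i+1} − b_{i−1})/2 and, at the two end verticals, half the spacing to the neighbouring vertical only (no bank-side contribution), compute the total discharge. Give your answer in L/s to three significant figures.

7650 L/s

w_2 = (5.7 − 0.0)/2 = 2.85 m; q_2 = 0.80 × 0.41 × 2.85 = 0.9348 m³/s
w_3 = (11.6 − 2.7)/2 = 4.45 m; q_3 = 1.06 × 0.59 × 4.45 = 2.783 m³/s
w_4 = (20.2 − 5.7)/2 = 7.25 m; q_4 = 0.82 × 0.44 × 7.25 = 2.616 m³/s
w_5 = (22.3 − 11.6)/2 = 5.35 m; q_5 = 0.88 × 0.28 × 5.35 = 1.318 m³/s
Stations 1, 6 contribute zero (depth or velocity is 0).
Q = Σ qᵢ = 7.652 m³/s
= 7.652 × 1000 = 7652 L/s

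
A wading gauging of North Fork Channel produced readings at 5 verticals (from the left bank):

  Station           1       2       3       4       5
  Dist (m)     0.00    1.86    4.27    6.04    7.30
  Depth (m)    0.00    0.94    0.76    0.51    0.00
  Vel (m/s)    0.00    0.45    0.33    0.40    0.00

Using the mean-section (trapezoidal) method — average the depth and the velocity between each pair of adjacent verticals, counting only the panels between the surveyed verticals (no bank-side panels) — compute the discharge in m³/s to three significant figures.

1.47 m³/s

Panel 1-2: Δb = 1.86 m, d̄ = (0.00+0.94)/2 = 0.47, v̄ = (0.00+0.45)/2 = 0.225 → q = 1.86×0.47×0.225 = 0.1967 m³/s
Panel 2-3: Δb = 2.41 m, d̄ = (0.94+0.76)/2 = 0.85, v̄ = (0.45+0.33)/2 = 0.39 → q = 2.41×0.85×0.39 = 0.7989 m³/s
Panel 3-4: Δb = 1.77 m, d̄ = (0.76+0.51)/2 = 0.635, v̄ = (0.33+0.40)/2 = 0.365 → q = 1.77×0.635×0.365 = 0.4102 m³/s
Panel 4-5: Δb = 1.26 m, d̄ = (0.51+0.00)/2 = 0.255, v̄ = (0.40+0.00)/2 = 0.2 → q = 1.26×0.255×0.2 = 0.06426 m³/s
Q = Σ q = 1.470 m³/s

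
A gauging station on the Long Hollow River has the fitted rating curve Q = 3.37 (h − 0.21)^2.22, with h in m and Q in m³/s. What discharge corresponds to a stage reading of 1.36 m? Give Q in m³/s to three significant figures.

4.60 m³/s

Q = 3.37 × (1.36 − 0.21)^2.22 = 3.37 × 1.15^2.22 = 4.596 m³/s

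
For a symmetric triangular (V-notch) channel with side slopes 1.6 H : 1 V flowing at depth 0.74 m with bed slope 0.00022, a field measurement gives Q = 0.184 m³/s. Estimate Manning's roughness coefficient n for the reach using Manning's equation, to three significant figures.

0.0326

A = z·y² = 1.6×0.74² = 0.8762 m²
P = 2y√(1+z²) = 2×0.74×√(1+1.6²) = 2.792 m
R = A/P = 0.8762/2.792 = 0.3138 m
n = (1/Q)·A·R^(2/3)·S^(1/2) = (1/0.184) × 0.8762 × 0.4617 × 0.01483 = 0.03261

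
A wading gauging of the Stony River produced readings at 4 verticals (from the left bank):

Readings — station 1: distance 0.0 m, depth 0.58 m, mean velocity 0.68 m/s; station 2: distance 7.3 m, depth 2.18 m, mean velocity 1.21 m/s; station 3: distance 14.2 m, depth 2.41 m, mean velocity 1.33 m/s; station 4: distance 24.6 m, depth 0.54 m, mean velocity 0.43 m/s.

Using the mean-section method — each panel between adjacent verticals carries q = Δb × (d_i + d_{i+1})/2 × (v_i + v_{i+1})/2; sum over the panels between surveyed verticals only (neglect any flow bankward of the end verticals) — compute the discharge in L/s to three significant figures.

Panel 1-2: Δb = 7.3 m, d̄ = (0.58+2.18)/2 = 1.38, v̄ = (0.68+1.21)/2 = 0.945 → q = 7.3×1.38×0.945 = 9.520 m³/s
Panel 2-3: Δb = 6.9 m, d̄ = (2.18+2.41)/2 = 2.295, v̄ = (1.21+1.33)/2 = 1.27 → q = 6.9×2.295×1.27 = 20.11 m³/s
Panel 3-4: Δb = 10.4 m, d̄ = (2.41+0.54)/2 = 1.475, v̄ = (1.33+0.43)/2 = 0.88 → q = 10.4×1.475×0.88 = 13.50 m³/s
Q = Σ q = 43.13 m³/s
= 43.13 × 1000 = 43130 L/s

43100 L/s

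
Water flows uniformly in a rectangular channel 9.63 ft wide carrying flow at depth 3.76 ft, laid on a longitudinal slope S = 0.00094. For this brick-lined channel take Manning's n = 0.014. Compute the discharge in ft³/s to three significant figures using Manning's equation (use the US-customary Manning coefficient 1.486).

194 ft³/s

A = b·y = 9.63 × 3.76 = 36.21 ft²
P = b + 2y = 9.63 + 2×3.76 = 17.15 ft
R = A/P = 36.21/17.15 = 2.111 ft
Q = (1.486/n)·A·R^(2/3)·S^(1/2) = (1.486/0.014) × 36.21 × 2.111^(2/3) × 0.00094^(1/2) = 193.9 ft³/s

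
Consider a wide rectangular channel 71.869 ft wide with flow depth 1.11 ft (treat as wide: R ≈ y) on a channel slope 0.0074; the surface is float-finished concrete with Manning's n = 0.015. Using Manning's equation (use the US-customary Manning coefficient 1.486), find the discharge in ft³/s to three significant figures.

A = b·y = 71.869 × 1.11 = 79.77 ft²
Wide channel: R ≈ y = 1.11 ft
Q = (1.486/n)·A·R^(2/3)·S^(1/2) = (1.486/0.015) × 79.77 × 1.110^(2/3) × 0.0074^(1/2) = 728.8 ft³/s

729 ft³/s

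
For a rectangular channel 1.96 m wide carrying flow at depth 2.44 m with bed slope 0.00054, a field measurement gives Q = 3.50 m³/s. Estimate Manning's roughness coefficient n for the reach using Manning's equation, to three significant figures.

A = b·y = 1.96 × 2.44 = 4.782 m²
P = b + 2y = 1.96 + 2×2.44 = 6.840 m
R = A/P = 4.782/6.840 = 0.6992 m
n = (1/Q)·A·R^(2/3)·S^(1/2) = (1/3.50) × 4.782 × 0.7878 × 0.02324 = 0.02501

0.0250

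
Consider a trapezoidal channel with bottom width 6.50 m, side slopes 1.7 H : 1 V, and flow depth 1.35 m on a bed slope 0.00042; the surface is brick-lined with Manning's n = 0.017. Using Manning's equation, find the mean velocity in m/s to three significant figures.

1.21 m/s

A = (b + z·y)·y = (6.50 + 1.7×1.35)×1.35 = 11.87 m²
P = b + 2y√(1+z²) = 6.50 + 2×1.35×√(1+1.7²) = 11.83 m
R = A/P = 11.87/11.83 = 1.004 m
Q = (1/n)·A·R^(2/3)·S^(1/2) = (1/0.017) × 11.87 × 1.004^(2/3) × 0.00042^(1/2) = 14.35 m³/s
V = Q/A = 14.35/11.87 = 1.209 m/s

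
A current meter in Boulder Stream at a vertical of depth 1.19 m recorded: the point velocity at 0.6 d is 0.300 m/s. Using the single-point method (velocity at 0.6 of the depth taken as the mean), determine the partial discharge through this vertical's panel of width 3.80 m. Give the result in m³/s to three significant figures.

1.36 m³/s

v̄ = v₀.₆ = 0.300 m/s
q = v̄ × d × w = 0.3000 × 1.19 × 3.80 = 1.357 m³/s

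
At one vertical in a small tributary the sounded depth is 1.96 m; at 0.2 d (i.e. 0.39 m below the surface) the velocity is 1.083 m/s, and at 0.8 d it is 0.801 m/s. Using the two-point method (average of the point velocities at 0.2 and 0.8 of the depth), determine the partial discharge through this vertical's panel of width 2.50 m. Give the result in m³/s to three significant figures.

v̄ = (1.083 + 0.801) / 2 = 0.9420 m/s
q = v̄ × d × w = 0.9420 × 1.96 × 2.50 = 4.616 m³/s

4.62 m³/s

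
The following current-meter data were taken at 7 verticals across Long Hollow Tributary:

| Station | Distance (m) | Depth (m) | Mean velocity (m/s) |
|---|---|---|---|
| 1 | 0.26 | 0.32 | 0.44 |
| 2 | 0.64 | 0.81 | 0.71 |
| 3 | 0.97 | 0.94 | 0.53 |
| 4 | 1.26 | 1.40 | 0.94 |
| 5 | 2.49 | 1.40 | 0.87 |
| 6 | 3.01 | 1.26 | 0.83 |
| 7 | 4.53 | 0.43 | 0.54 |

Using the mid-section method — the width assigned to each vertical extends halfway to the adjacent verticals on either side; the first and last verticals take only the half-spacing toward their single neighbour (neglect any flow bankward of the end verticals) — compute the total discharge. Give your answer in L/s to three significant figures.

3690 L/s

w_1 = (0.64 − 0.26)/2 = 0.19 m; q_1 = 0.44 × 0.32 × 0.19 = 0.02675 m³/s
w_2 = (0.97 − 0.26)/2 = 0.355 m; q_2 = 0.71 × 0.81 × 0.355 = 0.2042 m³/s
w_3 = (1.26 − 0.64)/2 = 0.31 m; q_3 = 0.53 × 0.94 × 0.31 = 0.1544 m³/s
w_4 = (2.49 − 0.97)/2 = 0.76 m; q_4 = 0.94 × 1.40 × 0.76 = 1.000 m³/s
w_5 = (3.01 − 1.26)/2 = 0.875 m; q_5 = 0.87 × 1.40 × 0.875 = 1.066 m³/s
w_6 = (4.53 − 2.49)/2 = 1.02 m; q_6 = 0.83 × 1.26 × 1.02 = 1.067 m³/s
w_7 = (4.53 − 3.01)/2 = 0.76 m; q_7 = 0.54 × 0.43 × 0.76 = 0.1765 m³/s
Q = Σ qᵢ = 3.694 m³/s
= 3.694 × 1000 = 3694 L/s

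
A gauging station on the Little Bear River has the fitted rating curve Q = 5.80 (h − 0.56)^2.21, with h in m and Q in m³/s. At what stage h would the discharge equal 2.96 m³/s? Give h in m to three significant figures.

h − h₀ = (Q/C)^(1/b) = (2.96/5.80)^(1/2.21) = 0.7376 m
h = 0.56 + 0.7376 = 1.298 m

1.30 m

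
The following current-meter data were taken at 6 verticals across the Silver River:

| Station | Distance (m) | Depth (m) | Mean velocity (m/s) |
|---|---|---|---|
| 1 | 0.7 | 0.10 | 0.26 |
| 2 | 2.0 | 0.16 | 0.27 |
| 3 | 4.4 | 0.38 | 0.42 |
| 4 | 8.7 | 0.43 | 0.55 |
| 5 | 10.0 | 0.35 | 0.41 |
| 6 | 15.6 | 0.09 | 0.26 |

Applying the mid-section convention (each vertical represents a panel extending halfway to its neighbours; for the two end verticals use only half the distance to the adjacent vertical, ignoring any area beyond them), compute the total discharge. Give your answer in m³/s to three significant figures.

1.85 m³/s

w_1 = (2.0 − 0.7)/2 = 0.65 m; q_1 = 0.26 × 0.10 × 0.65 = 0.01690 m³/s
w_2 = (4.4 − 0.7)/2 = 1.85 m; q_2 = 0.27 × 0.16 × 1.85 = 0.07992 m³/s
w_3 = (8.7 − 2.0)/2 = 3.35 m; q_3 = 0.42 × 0.38 × 3.35 = 0.5347 m³/s
w_4 = (10.0 − 4.4)/2 = 2.8 m; q_4 = 0.55 × 0.43 × 2.8 = 0.6622 m³/s
w_5 = (15.6 − 8.7)/2 = 3.45 m; q_5 = 0.41 × 0.35 × 3.45 = 0.4951 m³/s
w_6 = (15.6 − 10.0)/2 = 2.8 m; q_6 = 0.26 × 0.09 × 2.8 = 0.06552 m³/s
Q = Σ qᵢ = 1.854 m³/s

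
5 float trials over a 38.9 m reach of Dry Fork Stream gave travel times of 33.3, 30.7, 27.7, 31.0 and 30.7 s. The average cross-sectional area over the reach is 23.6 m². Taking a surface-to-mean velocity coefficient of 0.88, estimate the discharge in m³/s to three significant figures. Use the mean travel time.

t̄ = (33.3 + 30.7 + 27.7 + 31.0 + 30.7) / 5 = 30.68 s
v_surface = L / t̄ = 38.9 / 30.68 = 1.268 m/s
v_mean = 0.88 × 1.268 = 1.116 m/s
Q = A × v_mean = 23.6 × 1.116 = 26.33 m³/s

26.3 m³/s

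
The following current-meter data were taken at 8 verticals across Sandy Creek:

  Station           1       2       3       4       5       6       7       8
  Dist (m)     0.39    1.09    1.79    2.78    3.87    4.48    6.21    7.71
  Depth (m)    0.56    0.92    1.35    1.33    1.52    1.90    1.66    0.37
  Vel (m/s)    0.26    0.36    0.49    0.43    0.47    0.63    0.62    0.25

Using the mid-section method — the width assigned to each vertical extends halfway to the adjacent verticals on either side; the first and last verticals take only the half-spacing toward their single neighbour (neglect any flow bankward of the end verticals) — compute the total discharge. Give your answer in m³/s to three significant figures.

5.18 m³/s

w_1 = (1.09 − 0.39)/2 = 0.35 m; q_1 = 0.26 × 0.56 × 0.35 = 0.05096 m³/s
w_2 = (1.79 − 0.39)/2 = 0.7 m; q_2 = 0.36 × 0.92 × 0.7 = 0.2318 m³/s
w_3 = (2.78 − 1.09)/2 = 0.845 m; q_3 = 0.49 × 1.35 × 0.845 = 0.5590 m³/s
w_4 = (3.87 − 1.79)/2 = 1.04 m; q_4 = 0.43 × 1.33 × 1.04 = 0.5948 m³/s
w_5 = (4.48 − 2.78)/2 = 0.85 m; q_5 = 0.47 × 1.52 × 0.85 = 0.6072 m³/s
w_6 = (6.21 − 3.87)/2 = 1.17 m; q_6 = 0.63 × 1.90 × 1.17 = 1.400 m³/s
w_7 = (7.71 − 4.48)/2 = 1.615 m; q_7 = 0.62 × 1.66 × 1.615 = 1.662 m³/s
w_8 = (7.71 − 6.21)/2 = 0.75 m; q_8 = 0.25 × 0.37 × 0.75 = 0.06938 m³/s
Q = Σ qᵢ = 5.176 m³/s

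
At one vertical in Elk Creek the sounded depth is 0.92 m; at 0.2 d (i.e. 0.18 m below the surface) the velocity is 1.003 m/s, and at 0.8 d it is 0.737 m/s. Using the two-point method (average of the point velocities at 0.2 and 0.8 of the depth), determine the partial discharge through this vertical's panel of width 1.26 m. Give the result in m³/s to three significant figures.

1.01 m³/s

v̄ = (1.003 + 0.737) / 2 = 0.8700 m/s
q = v̄ × d × w = 0.8700 × 0.92 × 1.26 = 1.009 m³/s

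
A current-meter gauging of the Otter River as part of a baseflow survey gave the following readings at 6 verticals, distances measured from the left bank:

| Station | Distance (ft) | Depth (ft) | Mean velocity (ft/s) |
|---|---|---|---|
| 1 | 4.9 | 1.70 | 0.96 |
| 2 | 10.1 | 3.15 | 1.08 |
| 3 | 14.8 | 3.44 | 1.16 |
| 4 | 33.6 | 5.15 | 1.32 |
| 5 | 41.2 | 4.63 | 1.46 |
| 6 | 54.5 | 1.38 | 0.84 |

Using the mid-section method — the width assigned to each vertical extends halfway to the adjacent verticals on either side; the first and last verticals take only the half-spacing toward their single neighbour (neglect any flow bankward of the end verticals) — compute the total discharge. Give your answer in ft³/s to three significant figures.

236 ft³/s

w_1 = (10.1 − 4.9)/2 = 2.6 ft; q_1 = 0.96 × 1.70 × 2.6 = 4.243 ft³/s
w_2 = (14.8 − 4.9)/2 = 4.95 ft; q_2 = 1.08 × 3.15 × 4.95 = 16.84 ft³/s
w_3 = (33.6 − 10.1)/2 = 11.75 ft; q_3 = 1.16 × 3.44 × 11.75 = 46.89 ft³/s
w_4 = (41.2 − 14.8)/2 = 13.2 ft; q_4 = 1.32 × 5.15 × 13.2 = 89.73 ft³/s
w_5 = (54.5 − 33.6)/2 = 10.45 ft; q_5 = 1.46 × 4.63 × 10.45 = 70.64 ft³/s
w_6 = (54.5 − 41.2)/2 = 6.65 ft; q_6 = 0.84 × 1.38 × 6.65 = 7.709 ft³/s
Q = Σ qᵢ = 236.1 ft³/s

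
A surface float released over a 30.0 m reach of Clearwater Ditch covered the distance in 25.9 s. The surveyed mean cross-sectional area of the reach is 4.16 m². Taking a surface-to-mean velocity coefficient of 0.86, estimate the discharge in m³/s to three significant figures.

4.14 m³/s

v_surface = L / t̄ = 30.0 / 25.9 = 1.158 m/s
v_mean = 0.86 × 1.158 = 0.9961 m/s
Q = A × v_mean = 4.16 × 0.9961 = 4.144 m³/s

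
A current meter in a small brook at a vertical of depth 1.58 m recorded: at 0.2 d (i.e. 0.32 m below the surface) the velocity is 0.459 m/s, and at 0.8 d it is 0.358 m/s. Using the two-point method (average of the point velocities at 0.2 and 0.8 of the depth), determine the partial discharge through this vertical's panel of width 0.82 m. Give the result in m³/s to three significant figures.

v̄ = (0.459 + 0.358) / 2 = 0.4085 m/s
q = v̄ × d × w = 0.4085 × 1.58 × 0.82 = 0.5293 m³/s

0.529 m³/s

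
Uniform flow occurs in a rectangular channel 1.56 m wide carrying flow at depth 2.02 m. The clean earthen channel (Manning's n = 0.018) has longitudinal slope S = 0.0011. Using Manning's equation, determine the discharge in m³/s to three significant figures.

3.96 m³/s

A = b·y = 1.56 × 2.02 = 3.151 m²
P = b + 2y = 1.56 + 2×2.02 = 5.600 m
R = A/P = 3.151/5.600 = 0.5627 m
Q = (1/n)·A·R^(2/3)·S^(1/2) = (1/0.018) × 3.151 × 0.5627^(2/3) × 0.0011^(1/2) = 3.958 m³/s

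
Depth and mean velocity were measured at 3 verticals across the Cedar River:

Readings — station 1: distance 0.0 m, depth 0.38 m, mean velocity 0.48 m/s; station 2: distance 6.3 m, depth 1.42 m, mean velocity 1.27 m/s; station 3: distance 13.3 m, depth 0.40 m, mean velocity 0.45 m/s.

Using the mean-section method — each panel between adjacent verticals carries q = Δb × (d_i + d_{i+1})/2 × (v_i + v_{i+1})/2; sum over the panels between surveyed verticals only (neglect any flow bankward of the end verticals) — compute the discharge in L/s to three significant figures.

Panel 1-2: Δb = 6.3 m, d̄ = (0.38+1.42)/2 = 0.9, v̄ = (0.48+1.27)/2 = 0.875 → q = 6.3×0.9×0.875 = 4.961 m³/s
Panel 2-3: Δb = 7 m, d̄ = (1.42+0.40)/2 = 0.91, v̄ = (1.27+0.45)/2 = 0.86 → q = 7×0.91×0.86 = 5.478 m³/s
Q = Σ q = 10.44 m³/s
= 10.44 × 1000 = 10440 L/s

10400 L/s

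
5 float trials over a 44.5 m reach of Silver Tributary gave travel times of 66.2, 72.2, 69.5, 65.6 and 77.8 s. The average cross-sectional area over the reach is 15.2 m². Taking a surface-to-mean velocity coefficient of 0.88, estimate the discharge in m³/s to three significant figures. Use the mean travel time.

8.47 m³/s

t̄ = (66.2 + 72.2 + 69.5 + 65.6 + 77.8) / 5 = 70.26 s
v_surface = L / t̄ = 44.5 / 70.26 = 0.6334 m/s
v_mean = 0.88 × 0.6334 = 0.5574 m/s
Q = A × v_mean = 15.2 × 0.5574 = 8.472 m³/s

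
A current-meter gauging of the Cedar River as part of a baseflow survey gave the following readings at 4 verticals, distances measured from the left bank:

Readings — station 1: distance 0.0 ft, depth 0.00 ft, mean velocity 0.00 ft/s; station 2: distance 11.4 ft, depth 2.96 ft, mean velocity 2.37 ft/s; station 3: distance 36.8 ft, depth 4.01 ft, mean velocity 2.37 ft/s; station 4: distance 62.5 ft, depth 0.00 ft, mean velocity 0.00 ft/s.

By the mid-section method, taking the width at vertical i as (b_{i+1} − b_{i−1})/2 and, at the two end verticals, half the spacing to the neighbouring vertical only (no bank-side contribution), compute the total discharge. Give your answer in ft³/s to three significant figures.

w_2 = (36.8 − 0.0)/2 = 18.4 ft; q_2 = 2.37 × 2.96 × 18.4 = 129.1 ft³/s
w_3 = (62.5 − 11.4)/2 = 25.55 ft; q_3 = 2.37 × 4.01 × 25.55 = 242.8 ft³/s
Stations 1, 4 contribute zero (depth or velocity is 0).
Q = Σ qᵢ = 371.9 ft³/s

372 ft³/s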